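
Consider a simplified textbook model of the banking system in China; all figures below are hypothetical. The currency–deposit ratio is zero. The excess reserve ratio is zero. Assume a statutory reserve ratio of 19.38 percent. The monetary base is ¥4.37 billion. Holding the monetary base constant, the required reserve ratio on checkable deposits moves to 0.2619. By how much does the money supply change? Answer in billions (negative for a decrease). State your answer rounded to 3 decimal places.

-5.863 billion

Initially m₁ = 1 / (0.1938) ≈ 5.15996, so M₁ = 5.15996 × 4.37 ≈ 22.549 billion.
After the change m₂ = 1 / (0.2619) ≈ 3.81825, so M₂ = 3.81825 × 4.37 ≈ 16.6858 billion.
ΔM = M₂ − M₁ = 16.6858 − 22.549 = -5.8632 billion.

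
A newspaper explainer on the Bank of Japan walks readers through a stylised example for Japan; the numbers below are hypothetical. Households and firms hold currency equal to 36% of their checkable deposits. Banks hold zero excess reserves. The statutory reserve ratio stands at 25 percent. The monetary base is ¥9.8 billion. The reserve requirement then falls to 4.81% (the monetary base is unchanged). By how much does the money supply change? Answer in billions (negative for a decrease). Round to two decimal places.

Initially m₁ = (1 + 0.36) / (0.25 + 0.36) ≈ 2.2295, so M₁ = 2.2295 × 9.8 = 21.8491 billion.
After the change m₂ = (1 + 0.36) / (0.0481 + 0.36) ≈ 3.3325, so M₂ = 3.3325 × 9.8 = 32.6585 billion.
ΔM = M₂ − M₁ = 32.6585 − 21.8491 = 10.8094 billion.

¥10.81 billion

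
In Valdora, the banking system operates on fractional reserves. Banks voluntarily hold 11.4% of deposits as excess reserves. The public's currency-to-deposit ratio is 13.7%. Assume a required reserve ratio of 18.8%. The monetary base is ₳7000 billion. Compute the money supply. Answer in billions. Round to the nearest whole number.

The money multiplier is m = (1 + c) / (rr + e + c) = (1 + 0.137) / (0.188 + 0.114 + 0.137) ≈ 2.58998.
So M = m × MB = 2.58998 × 7000 = 18129.86 billion.

₳18130 billion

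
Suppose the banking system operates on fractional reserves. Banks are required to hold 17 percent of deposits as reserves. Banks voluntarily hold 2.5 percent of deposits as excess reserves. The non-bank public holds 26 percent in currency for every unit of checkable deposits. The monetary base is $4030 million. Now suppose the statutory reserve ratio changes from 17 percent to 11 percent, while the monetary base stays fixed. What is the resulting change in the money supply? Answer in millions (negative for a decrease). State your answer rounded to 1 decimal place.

$1695.2 million

Initially m₁ = (1 + 0.26) / (0.17 + 0.025 + 0.26) ≈ 2.769231, so M₁ = 2.769231 × 4030 ≈ 11160.0009 million.
After the change m₂ = (1 + 0.26) / (0.11 + 0.025 + 0.26) ≈ 3.189873, so M₂ = 3.189873 × 4030 ≈ 12855.1882 million.
ΔM = M₂ − M₁ = 12855.1882 − 11160.0009 = 1695.1873 million.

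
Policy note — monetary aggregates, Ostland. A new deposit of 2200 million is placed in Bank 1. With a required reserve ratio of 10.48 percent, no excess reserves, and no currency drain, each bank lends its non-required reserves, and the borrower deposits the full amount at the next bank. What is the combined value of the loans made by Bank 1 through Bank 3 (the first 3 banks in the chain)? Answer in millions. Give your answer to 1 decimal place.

Bank i lends (1 − rr)^i of the original deposit: Bank 1 lends 2200·0.8952 = 1969.4400, Bank 2 lends 2200·0.8952² ≈ 1763.0427, and so on.
Summing a geometric series: total = 2200·[0.8952·(1 − 0.8952^3) / (1 − 0.8952)] ≈ 5310.7585 million.

5310.8 million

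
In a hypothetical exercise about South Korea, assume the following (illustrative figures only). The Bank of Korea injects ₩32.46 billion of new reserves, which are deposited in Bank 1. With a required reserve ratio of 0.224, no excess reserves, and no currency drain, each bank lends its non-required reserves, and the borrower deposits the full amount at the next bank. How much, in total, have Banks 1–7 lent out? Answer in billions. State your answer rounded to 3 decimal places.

Bank i lends (1 − rr)^i of the original deposit: Bank 1 lends 32.46·0.7760 ≈ 25.1890, Bank 2 lends 32.46·0.7760² ≈ 19.5466, and so on.
Summing a geometric series: total = 32.46·[0.7760·(1 − 0.7760^7) / (1 − 0.7760)] ≈ 93.3964 billion.

₩93.396 billion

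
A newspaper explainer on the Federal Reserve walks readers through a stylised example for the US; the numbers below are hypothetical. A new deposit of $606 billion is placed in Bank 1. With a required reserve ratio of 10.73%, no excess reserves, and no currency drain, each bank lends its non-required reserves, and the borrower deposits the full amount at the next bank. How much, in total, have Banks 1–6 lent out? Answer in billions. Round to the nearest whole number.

$2490 billion

Bank i lends (1 − rr)^i of the original deposit: Bank 1 lends 606·0.8927 = 540.9762, Bank 2 lends 606·0.8927² ≈ 482.9295, and so on.
Summing a geometric series: total = 606·[0.8927·(1 − 0.8927^6) / (1 − 0.8927)] ≈ 2490.1223 billion.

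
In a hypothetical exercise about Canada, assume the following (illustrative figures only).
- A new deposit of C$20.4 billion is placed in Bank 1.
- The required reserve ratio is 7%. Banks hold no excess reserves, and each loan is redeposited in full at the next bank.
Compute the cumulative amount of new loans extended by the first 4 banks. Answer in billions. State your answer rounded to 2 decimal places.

C$68.29 billion

Bank i lends (1 − rr)^i of the original deposit: Bank 1 lends 20.4·0.9300 = 18.9720, Bank 2 lends 20.4·0.9300² ≈ 17.6440, and so on.
Summing a geometric series: total = 20.4·[0.9300·(1 − 0.9300^4) / (1 − 0.9300)] ≈ 68.2851 billion.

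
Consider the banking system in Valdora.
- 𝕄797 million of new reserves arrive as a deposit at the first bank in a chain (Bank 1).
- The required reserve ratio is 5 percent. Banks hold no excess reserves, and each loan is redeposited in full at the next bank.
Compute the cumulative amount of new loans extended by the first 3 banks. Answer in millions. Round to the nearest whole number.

𝕄2160 million

Bank i lends (1 − rr)^i of the original deposit: Bank 1 lends 797·0.9500 = 757.1500, Bank 2 lends 797·0.9500² = 719.2925, and so on.
Summing a geometric series: total = 797·[0.9500·(1 − 0.9500^3) / (1 − 0.9500)] ≈ 2159.7704 million.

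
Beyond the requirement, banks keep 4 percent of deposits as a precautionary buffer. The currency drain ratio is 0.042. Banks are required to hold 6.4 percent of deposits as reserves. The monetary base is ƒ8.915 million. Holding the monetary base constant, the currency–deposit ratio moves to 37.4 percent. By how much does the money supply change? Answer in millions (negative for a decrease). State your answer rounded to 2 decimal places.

-38.00 million

Initially m₁ = (1 + 0.042) / (0.064 + 0.04 + 0.042) ≈ 7.1370, so M₁ = 7.1370 × 8.915 ≈ 63.6264 million.
After the change m₂ = (1 + 0.374) / (0.064 + 0.04 + 0.374) ≈ 2.8745, so M₂ = 2.8745 × 8.915 ≈ 25.6262 million.
ΔM = M₂ − M₁ = 25.6262 − 63.6264 = -38.0002 million.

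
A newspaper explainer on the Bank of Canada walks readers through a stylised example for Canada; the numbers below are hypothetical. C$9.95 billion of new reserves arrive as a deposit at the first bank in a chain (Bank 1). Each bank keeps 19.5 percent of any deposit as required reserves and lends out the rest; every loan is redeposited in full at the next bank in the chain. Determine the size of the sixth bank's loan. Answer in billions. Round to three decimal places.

C$2.708 billion

Each bank lends a fraction (1 − rr) = 0.8050 of the deposit it receives, so Bank 6 receives 9.95·0.8050^5 and lends 9.95·0.8050^6 ≈ 2.7077 billion.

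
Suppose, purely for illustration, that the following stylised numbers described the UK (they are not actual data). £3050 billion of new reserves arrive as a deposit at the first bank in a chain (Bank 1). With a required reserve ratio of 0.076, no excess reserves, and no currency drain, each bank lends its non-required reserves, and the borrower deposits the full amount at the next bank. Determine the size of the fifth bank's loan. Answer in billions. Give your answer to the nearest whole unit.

Each bank lends a fraction (1 − rr) = 0.9240 of the deposit it receives, so Bank 5 receives 3050·0.9240^4 and lends 3050·0.9240^5 ≈ 2054.2803 billion.

£2054 billion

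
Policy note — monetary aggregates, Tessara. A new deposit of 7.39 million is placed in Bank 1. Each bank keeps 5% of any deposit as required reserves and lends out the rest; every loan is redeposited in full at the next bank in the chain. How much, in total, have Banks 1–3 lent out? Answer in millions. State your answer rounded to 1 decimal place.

Bank i lends (1 − rr)^i of the original deposit: Bank 1 lends 7.39·0.9500 = 7.0205, Bank 2 lends 7.39·0.9500² ≈ 6.6695, and so on.
Summing a geometric series: total = 7.39·[0.9500·(1 − 0.9500^3) / (1 − 0.9500)] ≈ 20.0260 million.

20.0 million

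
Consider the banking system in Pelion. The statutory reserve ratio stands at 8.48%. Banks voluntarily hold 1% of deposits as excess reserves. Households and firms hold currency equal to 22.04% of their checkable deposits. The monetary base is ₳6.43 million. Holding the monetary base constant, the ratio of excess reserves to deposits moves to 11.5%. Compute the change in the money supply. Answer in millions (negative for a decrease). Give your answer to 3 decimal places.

Initially m₁ = (1 + 0.2204) / (0.0848 + 0.01 + 0.2204) ≈ 3.87183, so M₁ = 3.87183 × 6.43 ≈ 24.8959 million.
After the change m₂ = (1 + 0.2204) / (0.0848 + 0.115 + 0.2204) ≈ 2.90433, so M₂ = 2.90433 × 6.43 ≈ 18.6748 million.
ΔM = M₂ − M₁ = 18.6748 − 24.8959 = -6.2211 million.

-6.221 million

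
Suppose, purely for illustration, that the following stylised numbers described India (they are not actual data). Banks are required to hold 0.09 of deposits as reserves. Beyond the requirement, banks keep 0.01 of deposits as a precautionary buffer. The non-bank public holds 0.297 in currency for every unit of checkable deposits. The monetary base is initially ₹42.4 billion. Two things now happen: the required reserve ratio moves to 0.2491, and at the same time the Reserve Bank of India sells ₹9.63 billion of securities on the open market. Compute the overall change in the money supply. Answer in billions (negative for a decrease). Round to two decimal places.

Before: m₁ = (1 + 0.297) / (0.09 + 0.01 + 0.297) ≈ 3.26700, MB₁ = 42.4, so M₁ = 3.26700 × 42.4 = 138.5208 billion.
After: m₂ = (1 + 0.297) / (0.2491 + 0.01 + 0.297) ≈ 2.33231, MB₂ = 42.4 − 9.63 = 32.77, so M₂ = 2.33231 × 32.77 ≈ 76.4298 billion.
ΔM = M₂ − M₁ = 76.4298 − 138.5208 = -62.091 billion.

-62.09 billion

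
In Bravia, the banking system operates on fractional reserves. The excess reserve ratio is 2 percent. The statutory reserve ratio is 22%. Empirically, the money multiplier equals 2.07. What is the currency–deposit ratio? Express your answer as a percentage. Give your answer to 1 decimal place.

Using m = 2.07. From m = (1 + c)/(c + rr + e), rearranging gives 1 + c = m·(c + rr + e), so c·(1 − m) = m·(rr + e) − 1.
Hence c = [m·(rr + e) − 1]/(1 − m) = [2.07 × (0.22 + 0.02) − 1] / (1 − 2.07) ≈ 0.470280.

47.0%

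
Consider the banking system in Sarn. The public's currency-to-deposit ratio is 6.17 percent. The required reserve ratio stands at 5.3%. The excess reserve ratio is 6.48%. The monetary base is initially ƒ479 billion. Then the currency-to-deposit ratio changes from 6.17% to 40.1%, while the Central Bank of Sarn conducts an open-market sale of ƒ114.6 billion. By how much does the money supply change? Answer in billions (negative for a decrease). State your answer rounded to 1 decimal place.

-1849.1 billion

Before: m₁ = (1 + 0.0617) / (0.053 + 0.0648 + 0.0617) ≈ 5.91476, MB₁ = 479, so M₁ = 5.91476 × 479 ≈ 2833.17 billion.
After: m₂ = (1 + 0.401) / (0.053 + 0.0648 + 0.401) ≈ 2.70046, MB₂ = 479 − 114.6 = 364.4, so M₂ = 2.70046 × 364.4 ≈ 984.0476 billion.
ΔM = M₂ − M₁ = 984.0476 − 2833.17 = -1849.1224 billion.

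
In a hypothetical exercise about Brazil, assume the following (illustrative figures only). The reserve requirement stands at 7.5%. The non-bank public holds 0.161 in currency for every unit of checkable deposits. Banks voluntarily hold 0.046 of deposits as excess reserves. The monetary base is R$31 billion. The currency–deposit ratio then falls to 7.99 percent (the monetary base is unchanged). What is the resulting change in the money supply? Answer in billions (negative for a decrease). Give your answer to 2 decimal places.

Initially m₁ = (1 + 0.161) / (0.075 + 0.046 + 0.161) ≈ 4.11702, so M₁ = 4.11702 × 31 ≈ 127.6276 billion.
After the change m₂ = (1 + 0.0799) / (0.075 + 0.046 + 0.0799) ≈ 5.37531, so M₂ = 5.37531 × 31 ≈ 166.6346 billion.
ΔM = M₂ − M₁ = 166.6346 − 127.6276 = 39.007 billion.

R$39.01 billion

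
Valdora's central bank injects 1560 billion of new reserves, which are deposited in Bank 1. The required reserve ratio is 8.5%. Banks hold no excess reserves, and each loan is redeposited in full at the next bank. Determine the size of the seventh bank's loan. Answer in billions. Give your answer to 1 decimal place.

Each bank lends a fraction (1 − rr) = 0.9150 of the deposit it receives, so Bank 7 receives 1560·0.9150^6 and lends 1560·0.9150^7 ≈ 837.6686 billion.

837.7 billion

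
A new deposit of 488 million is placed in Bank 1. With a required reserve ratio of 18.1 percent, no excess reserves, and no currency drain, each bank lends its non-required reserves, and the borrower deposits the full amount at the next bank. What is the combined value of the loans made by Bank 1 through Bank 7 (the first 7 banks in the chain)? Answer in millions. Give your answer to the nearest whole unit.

1662 million

Bank i lends (1 − rr)^i of the original deposit: Bank 1 lends 488·0.8190 = 399.6720, Bank 2 lends 488·0.8190² ≈ 327.3314, and so on.
Summing a geometric series: total = 488·[0.8190·(1 − 0.8190^7) / (1 − 0.8190)] ≈ 1662.3591 million.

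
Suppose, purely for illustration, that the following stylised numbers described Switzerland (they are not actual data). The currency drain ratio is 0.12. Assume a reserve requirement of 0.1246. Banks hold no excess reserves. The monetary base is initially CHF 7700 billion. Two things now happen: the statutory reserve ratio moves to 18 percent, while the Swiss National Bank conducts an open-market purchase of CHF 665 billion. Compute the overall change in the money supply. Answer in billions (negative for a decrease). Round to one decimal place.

Before: m₁ = (1 + 0.12) / (0.1246 + 0.12) ≈ 4.578904, MB₁ = 7700, so M₁ = 4.578904 × 7700 = 35257.5608 billion.
After: m₂ = (1 + 0.12) / (0.18 + 0.12) ≈ 3.733333, MB₂ = 7700 + 665 = 8365, so M₂ = 3.733333 × 8365 ≈ 31229.3305 billion.
ΔM = M₂ − M₁ = 31229.3305 − 35257.5608 = -4028.2303 billion.

-4028.2 billion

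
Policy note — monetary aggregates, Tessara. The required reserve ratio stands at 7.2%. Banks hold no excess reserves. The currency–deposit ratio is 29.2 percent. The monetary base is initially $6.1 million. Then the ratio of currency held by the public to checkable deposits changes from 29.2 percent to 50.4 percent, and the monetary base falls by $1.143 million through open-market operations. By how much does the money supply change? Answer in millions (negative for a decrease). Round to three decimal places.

Before: m₁ = (1 + 0.292) / (0.072 + 0.292) ≈ 3.54945, MB₁ = 6.1, so M₁ = 3.54945 × 6.1 ≈ 21.6516 million.
After: m₂ = (1 + 0.504) / (0.072 + 0.504) ≈ 2.61111, MB₂ = 6.1 − 1.143 = 4.957, so M₂ = 2.61111 × 4.957 ≈ 12.9433 million.
ΔM = M₂ − M₁ = 12.9433 − 21.6516 = -8.7083 million.

-8.708 million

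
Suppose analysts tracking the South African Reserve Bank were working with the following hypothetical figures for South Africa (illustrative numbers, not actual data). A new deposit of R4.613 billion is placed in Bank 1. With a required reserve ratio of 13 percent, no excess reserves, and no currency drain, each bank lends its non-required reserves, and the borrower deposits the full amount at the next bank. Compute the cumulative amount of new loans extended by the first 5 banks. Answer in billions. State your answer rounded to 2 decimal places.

R15.48 billion

Bank i lends (1 − rr)^i of the original deposit: Bank 1 lends 4.613·0.8700 ≈ 4.0133, Bank 2 lends 4.613·0.8700² ≈ 3.4916, and so on.
Summing a geometric series: total = 4.613·[0.8700·(1 − 0.8700^5) / (1 − 0.8700)] ≈ 15.4846 billion.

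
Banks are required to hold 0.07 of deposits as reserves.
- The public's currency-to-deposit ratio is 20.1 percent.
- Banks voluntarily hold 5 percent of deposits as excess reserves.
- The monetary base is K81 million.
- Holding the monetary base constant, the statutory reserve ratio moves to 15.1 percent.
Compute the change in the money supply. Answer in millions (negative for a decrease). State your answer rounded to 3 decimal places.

Initially m₁ = (1 + 0.201) / (0.07 + 0.05 + 0.201) ≈ 3.741433, so M₁ = 3.741433 × 81 ≈ 303.0561 million.
After the change m₂ = (1 + 0.201) / (0.151 + 0.05 + 0.201) ≈ 2.987562, so M₂ = 2.987562 × 81 ≈ 241.9925 million.
ΔM = M₂ − M₁ = 241.9925 − 303.0561 = -61.0636 million.

-61.064 million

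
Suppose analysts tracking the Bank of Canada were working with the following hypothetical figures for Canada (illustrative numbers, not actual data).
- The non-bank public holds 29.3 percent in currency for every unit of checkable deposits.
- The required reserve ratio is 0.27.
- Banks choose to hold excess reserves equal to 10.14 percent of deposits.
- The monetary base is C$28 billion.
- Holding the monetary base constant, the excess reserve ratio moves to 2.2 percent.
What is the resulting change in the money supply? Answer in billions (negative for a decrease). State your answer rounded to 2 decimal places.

Initially m₁ = (1 + 0.293) / (0.27 + 0.1014 + 0.293) ≈ 1.94612, so M₁ = 1.94612 × 28 ≈ 54.4914 billion.
After the change m₂ = (1 + 0.293) / (0.27 + 0.022 + 0.293) ≈ 2.21026, so M₂ = 2.21026 × 28 ≈ 61.8873 billion.
ΔM = M₂ − M₁ = 61.8873 − 54.4914 = 7.3959 billion.

C$7.40 billion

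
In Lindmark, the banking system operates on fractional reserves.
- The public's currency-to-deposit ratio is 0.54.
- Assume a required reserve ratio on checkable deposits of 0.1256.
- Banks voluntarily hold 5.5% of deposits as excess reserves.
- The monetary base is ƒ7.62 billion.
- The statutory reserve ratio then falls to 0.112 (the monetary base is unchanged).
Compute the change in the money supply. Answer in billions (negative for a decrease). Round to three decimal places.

ƒ0.313 billion

Initially m₁ = (1 + 0.54) / (0.1256 + 0.055 + 0.54) ≈ 2.13711, so M₁ = 2.13711 × 7.62 ≈ 16.2848 billion.
After the change m₂ = (1 + 0.54) / (0.112 + 0.055 + 0.54) ≈ 2.17822, so M₂ = 2.17822 × 7.62 ≈ 16.598 billion.
ΔM = M₂ − M₁ = 16.598 − 16.2848 = 0.3132 billion.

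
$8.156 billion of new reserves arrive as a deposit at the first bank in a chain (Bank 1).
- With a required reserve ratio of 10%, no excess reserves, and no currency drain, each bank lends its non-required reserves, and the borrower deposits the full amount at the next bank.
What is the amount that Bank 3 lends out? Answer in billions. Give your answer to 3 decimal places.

Each bank lends a fraction (1 − rr) = 0.9000 of the deposit it receives, so Bank 3 receives 8.156·0.9000^2 and lends 8.156·0.9000^3 ≈ 5.9457 billion.

$5.946 billion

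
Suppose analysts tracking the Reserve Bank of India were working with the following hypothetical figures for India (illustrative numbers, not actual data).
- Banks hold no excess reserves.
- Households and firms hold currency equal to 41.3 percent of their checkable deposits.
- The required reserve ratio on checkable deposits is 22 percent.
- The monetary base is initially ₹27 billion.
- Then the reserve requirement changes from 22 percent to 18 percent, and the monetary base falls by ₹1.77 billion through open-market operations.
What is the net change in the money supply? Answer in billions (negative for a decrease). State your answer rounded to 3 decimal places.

Before: m₁ = (1 + 0.413) / (0.22 + 0.413) ≈ 2.232227, MB₁ = 27, so M₁ = 2.232227 × 27 ≈ 60.2701 billion.
After: m₂ = (1 + 0.413) / (0.18 + 0.413) ≈ 2.382799, MB₂ = 27 − 1.77 = 25.23, so M₂ = 2.382799 × 25.23 ≈ 60.118 billion.
ΔM = M₂ − M₁ = 60.118 − 60.2701 = -0.1521 billion.

-0.152 billion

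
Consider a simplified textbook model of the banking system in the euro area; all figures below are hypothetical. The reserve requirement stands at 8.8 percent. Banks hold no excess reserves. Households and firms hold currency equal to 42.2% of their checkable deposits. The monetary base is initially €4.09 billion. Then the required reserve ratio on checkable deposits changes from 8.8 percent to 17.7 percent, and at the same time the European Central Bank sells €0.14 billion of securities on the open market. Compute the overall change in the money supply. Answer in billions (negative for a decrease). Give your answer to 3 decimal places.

Before: m₁ = (1 + 0.422) / (0.088 + 0.422) ≈ 2.78824, MB₁ = 4.09, so M₁ = 2.78824 × 4.09 ≈ 11.4039 billion.
After: m₂ = (1 + 0.422) / (0.177 + 0.422) ≈ 2.37396, MB₂ = 4.09 − 0.14 = 3.95, so M₂ = 2.37396 × 3.95 ≈ 9.3771 billion.
ΔM = M₂ − M₁ = 9.3771 − 11.4039 = -2.0268 billion.

-2.027 billion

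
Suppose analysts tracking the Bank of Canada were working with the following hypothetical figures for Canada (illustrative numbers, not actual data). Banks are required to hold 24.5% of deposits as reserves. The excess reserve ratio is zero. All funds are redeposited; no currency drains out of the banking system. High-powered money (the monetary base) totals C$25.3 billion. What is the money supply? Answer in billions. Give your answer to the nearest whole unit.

C$103 billion

With no currency drain or excess reserves, the money multiplier is m = 1/rr = 1/0.245 ≈ 4.0816.
Money supply M = m × MB = 4.0816 × 25.3 ≈ 103.2645 billion.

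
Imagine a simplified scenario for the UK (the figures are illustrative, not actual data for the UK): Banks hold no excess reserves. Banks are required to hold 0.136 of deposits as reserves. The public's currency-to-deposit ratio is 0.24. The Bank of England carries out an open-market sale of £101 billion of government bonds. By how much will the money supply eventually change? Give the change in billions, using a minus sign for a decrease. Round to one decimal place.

The money multiplier is m = (1 + c) / (rr + c) = (1 + 0.24) / (0.136 + 0.24) ≈ 3.29787.
The sale removes 101 billion of base, so ΔM = m × ΔMB = 3.29787 × (−101) ≈ -333.0849 billion.

-333.1 billion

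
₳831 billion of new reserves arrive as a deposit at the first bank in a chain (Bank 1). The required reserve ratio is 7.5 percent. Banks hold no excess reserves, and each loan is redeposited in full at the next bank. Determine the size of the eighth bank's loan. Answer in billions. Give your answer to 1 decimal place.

Each bank lends a fraction (1 − rr) = 0.9250 of the deposit it receives, so Bank 8 receives 831·0.9250^7 and lends 831·0.9250^8 ≈ 445.3843 billion.

₳445.4 billion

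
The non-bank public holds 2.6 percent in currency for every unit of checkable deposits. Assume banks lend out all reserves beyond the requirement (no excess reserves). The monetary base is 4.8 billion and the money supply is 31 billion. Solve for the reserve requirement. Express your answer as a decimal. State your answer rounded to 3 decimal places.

Using m = M/MB = 31/4.8 ≈ 6.458333. Since m = (1 + c)/(c + rr + e), the denominator satisfies c + rr + e = (1 + c)/m = (1 + 0.026) / 6.458333 ≈ 0.158865.
With c = 0.026 and e = 0, the reserve requirement is 0.158865 − 0.026 − 0 = 0.132865.

0.133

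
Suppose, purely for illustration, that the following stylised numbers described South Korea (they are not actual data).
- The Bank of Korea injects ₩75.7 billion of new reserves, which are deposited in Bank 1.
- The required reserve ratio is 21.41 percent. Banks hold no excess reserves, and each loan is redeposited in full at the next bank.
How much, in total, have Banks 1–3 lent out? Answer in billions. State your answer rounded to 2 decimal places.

₩142.99 billion

Bank i lends (1 − rr)^i of the original deposit: Bank 1 lends 75.7·0.7859 ≈ 59.4926, Bank 2 lends 75.7·0.7859² ≈ 46.7553, and so on.
Summing a geometric series: total = 75.7·[0.7859·(1 − 0.7859^3) / (1 − 0.7859)] ≈ 142.9928 billion.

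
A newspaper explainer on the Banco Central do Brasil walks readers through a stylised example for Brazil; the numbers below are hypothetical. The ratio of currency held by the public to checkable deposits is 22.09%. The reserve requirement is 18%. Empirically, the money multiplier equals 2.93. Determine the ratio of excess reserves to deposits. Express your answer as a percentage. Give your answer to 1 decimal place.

Using m = 2.93. Since m = (1 + c)/(c + rr + e), the denominator satisfies c + rr + e = (1 + c)/m = (1 + 0.2209) / 2.93 ≈ 0.416689.
With c = 0.2209 and rr = 0.18, the ratio of excess reserves to deposits is 0.416689 − 0.2209 − 0.18 = 0.015789.

1.6%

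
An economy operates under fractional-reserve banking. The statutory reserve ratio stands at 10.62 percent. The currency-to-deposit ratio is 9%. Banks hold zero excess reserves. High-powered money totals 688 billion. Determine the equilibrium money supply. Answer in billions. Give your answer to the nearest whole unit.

3822 billion

The money multiplier is m = (1 + c) / (rr + c) = (1 + 0.09) / (0.1062 + 0.09) ≈ 5.5556.
So M = m × MB = 5.5556 × 688 = 3822.2528 billion.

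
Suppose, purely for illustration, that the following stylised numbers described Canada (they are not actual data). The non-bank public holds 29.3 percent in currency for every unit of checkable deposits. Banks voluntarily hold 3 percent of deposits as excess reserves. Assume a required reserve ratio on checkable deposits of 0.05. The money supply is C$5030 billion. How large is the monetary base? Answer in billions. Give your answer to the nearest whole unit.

C$1451 billion

The money multiplier is m = (1 + c) / (rr + e + c) = (1 + 0.293) / (0.05 + 0.03 + 0.293) ≈ 3.46649.
MB = M / m = 5030 / 3.46649 ≈ 1451.0355 billion.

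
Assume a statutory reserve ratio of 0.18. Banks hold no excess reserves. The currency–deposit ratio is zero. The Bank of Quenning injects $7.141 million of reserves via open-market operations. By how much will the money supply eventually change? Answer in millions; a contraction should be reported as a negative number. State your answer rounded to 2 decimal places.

The simple money multiplier is m = 1/rr = 1/0.18 ≈ 5.5556.
An open-market purchase increases the monetary base by 7.141 million, so ΔM = m × ΔMB = 5.5556 × 7.141 ≈ 39.6725 million.

$39.67 million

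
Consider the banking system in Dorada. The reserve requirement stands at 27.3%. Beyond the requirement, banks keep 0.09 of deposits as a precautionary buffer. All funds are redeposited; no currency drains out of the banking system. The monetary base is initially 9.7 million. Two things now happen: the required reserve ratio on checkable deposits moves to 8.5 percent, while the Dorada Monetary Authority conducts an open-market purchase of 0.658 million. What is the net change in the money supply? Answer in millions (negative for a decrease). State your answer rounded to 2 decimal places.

32.47 million

Before: m₁ = 1 / (0.273 + 0.09) ≈ 2.75482, MB₁ = 9.7, so M₁ = 2.75482 × 9.7 ≈ 26.7218 million.
After: m₂ = 1 / (0.085 + 0.09) ≈ 5.71429, MB₂ = 9.7 + 0.658 = 10.358, so M₂ = 5.71429 × 10.358 ≈ 59.1886 million.
ΔM = M₂ − M₁ = 59.1886 − 26.7218 = 32.4668 million.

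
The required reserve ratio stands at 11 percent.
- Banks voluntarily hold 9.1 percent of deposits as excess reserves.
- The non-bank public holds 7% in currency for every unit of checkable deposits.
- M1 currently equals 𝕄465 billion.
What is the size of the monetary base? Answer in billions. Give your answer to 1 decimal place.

The money multiplier is m = (1 + c) / (rr + e + c) = (1 + 0.07) / (0.11 + 0.091 + 0.07) ≈ 3.94834.
MB = M / m = 465 / 3.94834 ≈ 117.771 billion.

𝕄117.8 billion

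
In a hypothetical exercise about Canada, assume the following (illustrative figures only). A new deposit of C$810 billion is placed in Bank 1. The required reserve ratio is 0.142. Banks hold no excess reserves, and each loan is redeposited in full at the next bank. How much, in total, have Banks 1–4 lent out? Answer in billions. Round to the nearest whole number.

Bank i lends (1 − rr)^i of the original deposit: Bank 1 lends 810·0.8580 = 694.9800, Bank 2 lends 810·0.8580² ≈ 596.2928, and so on.
Summing a geometric series: total = 810·[0.8580·(1 − 0.8580^4) / (1 − 0.8580)] ≈ 2241.8614 billion.

C$2242 billion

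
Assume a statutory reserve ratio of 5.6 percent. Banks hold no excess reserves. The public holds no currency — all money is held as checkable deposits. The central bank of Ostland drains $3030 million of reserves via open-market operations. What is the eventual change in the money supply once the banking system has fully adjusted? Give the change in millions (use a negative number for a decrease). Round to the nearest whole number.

-54107 million

The simple money multiplier is m = 1/rr = 1/0.056 ≈ 17.85714.
An open-market sale reduces the monetary base by 3030 million, so ΔM = m × ΔMB = 17.85714 × (−3030) = -54107.1342 million.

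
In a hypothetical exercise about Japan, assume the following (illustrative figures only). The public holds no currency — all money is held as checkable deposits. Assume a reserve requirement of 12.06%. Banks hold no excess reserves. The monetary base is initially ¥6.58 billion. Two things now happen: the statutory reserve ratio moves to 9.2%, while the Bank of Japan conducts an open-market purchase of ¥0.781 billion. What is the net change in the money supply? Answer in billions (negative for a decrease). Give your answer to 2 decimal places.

¥25.45 billion

Before: m₁ = 1 / (0.1206) ≈ 8.2919, MB₁ = 6.58, so M₁ = 8.2919 × 6.58 ≈ 54.5607 billion.
After: m₂ = 1 / (0.092) ≈ 10.8696, MB₂ = 6.58 + 0.781 = 7.361, so M₂ = 10.8696 × 7.361 ≈ 80.0111 billion.
ΔM = M₂ − M₁ = 80.0111 − 54.5607 = 25.4504 billion.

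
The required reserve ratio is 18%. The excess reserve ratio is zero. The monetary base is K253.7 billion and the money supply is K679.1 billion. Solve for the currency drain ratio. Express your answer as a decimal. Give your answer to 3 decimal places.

0.309

Using m = M/MB = 679.1/253.7 ≈ 2.676784. From m = (1 + c)/(c + rr + e), rearranging gives 1 + c = m·(c + rr + e), so c·(1 − m) = m·(rr + e) − 1.
Hence c = [m·(rr + e) − 1]/(1 − m) = [2.676784 × (0.18 + 0) − 1] / (1 − 2.676784) ≈ 0.309031.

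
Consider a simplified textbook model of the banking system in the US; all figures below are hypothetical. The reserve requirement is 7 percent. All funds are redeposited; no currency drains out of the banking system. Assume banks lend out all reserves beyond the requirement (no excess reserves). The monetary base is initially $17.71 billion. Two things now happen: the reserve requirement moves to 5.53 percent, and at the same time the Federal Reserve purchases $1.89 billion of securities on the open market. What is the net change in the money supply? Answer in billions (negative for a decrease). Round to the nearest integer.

$101 billion

Before: m₁ = 1 / (0.07) ≈ 14.2857, MB₁ = 17.71, so M₁ = 14.2857 × 17.71 ≈ 252.9997 billion.
After: m₂ = 1 / (0.0553) ≈ 18.0832, MB₂ = 17.71 + 1.89 = 19.6, so M₂ = 18.0832 × 19.6 ≈ 354.4307 billion.
ΔM = M₂ − M₁ = 354.4307 − 252.9997 = 101.431 billion.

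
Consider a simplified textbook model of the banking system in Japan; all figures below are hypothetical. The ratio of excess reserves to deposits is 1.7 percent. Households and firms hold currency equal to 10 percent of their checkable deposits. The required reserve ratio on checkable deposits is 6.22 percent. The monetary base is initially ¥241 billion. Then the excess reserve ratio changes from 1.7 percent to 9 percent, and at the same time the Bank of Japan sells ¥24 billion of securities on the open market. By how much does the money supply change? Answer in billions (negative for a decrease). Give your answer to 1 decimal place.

-532.9 billion

Before: m₁ = (1 + 0.1) / (0.0622 + 0.017 + 0.1) ≈ 6.13839, MB₁ = 241, so M₁ = 6.13839 × 241 ≈ 1479.352 billion.
After: m₂ = (1 + 0.1) / (0.0622 + 0.09 + 0.1) ≈ 4.36162, MB₂ = 241 − 24 = 217, so M₂ = 4.36162 × 217 ≈ 946.4715 billion.
ΔM = M₂ − M₁ = 946.4715 − 1479.352 = -532.8805 billion.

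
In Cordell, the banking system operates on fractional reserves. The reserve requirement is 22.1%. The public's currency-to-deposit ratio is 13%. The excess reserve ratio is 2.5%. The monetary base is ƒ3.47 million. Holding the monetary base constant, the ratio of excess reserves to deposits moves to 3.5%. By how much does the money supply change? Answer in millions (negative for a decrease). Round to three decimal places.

Initially m₁ = (1 + 0.13) / (0.221 + 0.025 + 0.13) ≈ 3.00532, so M₁ = 3.00532 × 3.47 ≈ 10.4285 million.
After the change m₂ = (1 + 0.13) / (0.221 + 0.035 + 0.13) ≈ 2.92746, so M₂ = 2.92746 × 3.47 ≈ 10.1583 million.
ΔM = M₂ − M₁ = 10.1583 − 10.4285 = -0.2702 million.

-0.270 million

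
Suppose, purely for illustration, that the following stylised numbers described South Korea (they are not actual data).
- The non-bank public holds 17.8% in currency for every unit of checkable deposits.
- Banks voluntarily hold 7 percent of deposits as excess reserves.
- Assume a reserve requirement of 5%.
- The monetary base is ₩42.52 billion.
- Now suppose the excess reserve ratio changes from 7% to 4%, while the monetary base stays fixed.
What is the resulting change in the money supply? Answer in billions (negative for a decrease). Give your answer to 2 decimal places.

₩18.82 billion

Initially m₁ = (1 + 0.178) / (0.05 + 0.07 + 0.178) ≈ 3.95302, so M₁ = 3.95302 × 42.52 ≈ 168.0824 billion.
After the change m₂ = (1 + 0.178) / (0.05 + 0.04 + 0.178) ≈ 4.39552, so M₂ = 4.39552 × 42.52 ≈ 186.8975 billion.
ΔM = M₂ − M₁ = 186.8975 − 168.0824 = 18.8151 billion.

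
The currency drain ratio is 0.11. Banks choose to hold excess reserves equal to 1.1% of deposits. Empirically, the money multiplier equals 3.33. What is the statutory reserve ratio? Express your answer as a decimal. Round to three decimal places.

0.212

Using m = 3.33. Since m = (1 + c)/(c + rr + e), the denominator satisfies c + rr + e = (1 + c)/m = (1 + 0.11) / 3.33 ≈ 0.333333.
With c = 0.11 and e = 0.011, the statutory reserve ratio is 0.333333 − 0.11 − 0.011 = 0.212333.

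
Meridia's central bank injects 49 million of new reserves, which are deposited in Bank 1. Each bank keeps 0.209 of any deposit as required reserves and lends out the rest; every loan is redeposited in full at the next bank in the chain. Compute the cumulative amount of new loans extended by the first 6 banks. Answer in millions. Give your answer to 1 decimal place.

Bank i lends (1 − rr)^i of the original deposit: Bank 1 lends 49·0.7910 = 38.7590, Bank 2 lends 49·0.7910² ≈ 30.6584, and so on.
Summing a geometric series: total = 49·[0.7910·(1 − 0.7910^6) / (1 − 0.7910)] ≈ 140.0258 million.

140.0 million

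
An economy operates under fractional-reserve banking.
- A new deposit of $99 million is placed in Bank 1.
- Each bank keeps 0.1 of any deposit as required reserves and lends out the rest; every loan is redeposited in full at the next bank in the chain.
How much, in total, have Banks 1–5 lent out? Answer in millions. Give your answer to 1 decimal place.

Bank i lends (1 − rr)^i of the original deposit: Bank 1 lends 99·0.9000 = 89.1000, Bank 2 lends 99·0.9000² = 80.1900, and so on.
Summing a geometric series: total = 99·[0.9000·(1 − 0.9000^5) / (1 − 0.9000)] ≈ 364.8734 million.

$364.9 million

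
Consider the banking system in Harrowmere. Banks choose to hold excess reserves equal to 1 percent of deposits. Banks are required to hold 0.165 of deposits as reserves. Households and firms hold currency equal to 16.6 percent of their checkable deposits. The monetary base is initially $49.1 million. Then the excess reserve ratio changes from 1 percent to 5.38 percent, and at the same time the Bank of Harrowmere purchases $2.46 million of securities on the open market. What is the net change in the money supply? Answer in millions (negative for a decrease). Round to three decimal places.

-11.656 million

Before: m₁ = (1 + 0.166) / (0.165 + 0.01 + 0.166) ≈ 3.419355, MB₁ = 49.1, so M₁ = 3.419355 × 49.1 ≈ 167.8903 million.
After: m₂ = (1 + 0.166) / (0.165 + 0.0538 + 0.166) ≈ 3.030146, MB₂ = 49.1 + 2.46 = 51.56, so M₂ = 3.030146 × 51.56 ≈ 156.2343 million.
ΔM = M₂ − M₁ = 156.2343 − 167.8903 = -11.656 million.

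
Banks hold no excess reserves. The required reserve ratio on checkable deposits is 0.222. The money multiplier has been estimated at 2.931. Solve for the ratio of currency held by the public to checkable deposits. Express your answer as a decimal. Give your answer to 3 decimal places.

Using m = 2.931. From m = (1 + c)/(c + rr + e), rearranging gives 1 + c = m·(c + rr + e), so c·(1 − m) = m·(rr + e) − 1.
Hence c = [m·(rr + e) − 1]/(1 − m) = [2.931 × (0.222 + 0) − 1] / (1 − 2.931) ≈ 0.180900.

0.181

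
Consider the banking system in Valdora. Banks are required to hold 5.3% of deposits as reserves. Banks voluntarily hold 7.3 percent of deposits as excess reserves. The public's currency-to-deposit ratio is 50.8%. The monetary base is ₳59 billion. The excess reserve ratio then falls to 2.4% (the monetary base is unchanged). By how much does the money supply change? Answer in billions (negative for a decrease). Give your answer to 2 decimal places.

₳11.75 billion

Initially m₁ = (1 + 0.508) / (0.053 + 0.073 + 0.508) ≈ 2.37855, so M₁ = 2.37855 × 59 ≈ 140.3345 billion.
After the change m₂ = (1 + 0.508) / (0.053 + 0.024 + 0.508) ≈ 2.57778, so M₂ = 2.57778 × 59 ≈ 152.089 billion.
ΔM = M₂ − M₁ = 152.089 − 140.3345 = 11.7545 billion.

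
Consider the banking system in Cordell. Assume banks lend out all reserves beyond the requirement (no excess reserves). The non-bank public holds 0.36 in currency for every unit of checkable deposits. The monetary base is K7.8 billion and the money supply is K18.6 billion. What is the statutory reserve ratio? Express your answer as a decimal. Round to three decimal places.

0.210

Using m = M/MB = 18.6/7.8 ≈ 2.384615. Since m = (1 + c)/(c + rr + e), the denominator satisfies c + rr + e = (1 + c)/m = (1 + 0.36) / 2.384615 ≈ 0.570323.
With c = 0.36 and e = 0, the statutory reserve ratio is 0.570323 − 0.36 − 0 = 0.210323.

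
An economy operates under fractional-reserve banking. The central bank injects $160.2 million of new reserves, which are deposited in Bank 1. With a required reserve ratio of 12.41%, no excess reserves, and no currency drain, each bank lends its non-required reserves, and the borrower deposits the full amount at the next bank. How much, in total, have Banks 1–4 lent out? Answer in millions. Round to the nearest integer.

$465 million

Bank i lends (1 − rr)^i of the original deposit: Bank 1 lends 160.2·0.8759 ≈ 140.3192, Bank 2 lends 160.2·0.8759² ≈ 122.9056, and so on.
Summing a geometric series: total = 160.2·[0.8759·(1 − 0.8759^4) / (1 − 0.8759)] ≈ 465.1710 million.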